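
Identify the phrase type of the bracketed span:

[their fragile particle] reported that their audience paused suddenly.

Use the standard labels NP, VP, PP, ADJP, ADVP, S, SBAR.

"particle" is the head of the bracketed span, so the span is a noun phrase: NP.

NP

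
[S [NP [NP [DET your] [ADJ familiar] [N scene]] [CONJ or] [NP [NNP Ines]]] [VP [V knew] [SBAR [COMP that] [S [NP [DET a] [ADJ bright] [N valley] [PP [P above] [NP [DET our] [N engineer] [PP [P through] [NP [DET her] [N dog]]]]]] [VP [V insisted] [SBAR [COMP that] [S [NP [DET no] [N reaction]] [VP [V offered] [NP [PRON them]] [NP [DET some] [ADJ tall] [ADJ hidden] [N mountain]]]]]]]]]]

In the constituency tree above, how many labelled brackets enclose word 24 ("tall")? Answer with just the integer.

Path from the root down to the word: S → VP → SBAR → S → VP → SBAR → S → VP → NP → ADJ. That is 10 enclosing brackets.

10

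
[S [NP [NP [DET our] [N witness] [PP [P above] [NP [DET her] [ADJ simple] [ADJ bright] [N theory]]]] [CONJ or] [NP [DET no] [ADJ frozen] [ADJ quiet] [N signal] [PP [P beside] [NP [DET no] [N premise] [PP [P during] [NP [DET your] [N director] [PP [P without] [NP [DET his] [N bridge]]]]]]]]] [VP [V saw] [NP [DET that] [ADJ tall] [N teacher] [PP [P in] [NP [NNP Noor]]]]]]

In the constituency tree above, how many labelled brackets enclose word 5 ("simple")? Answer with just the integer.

6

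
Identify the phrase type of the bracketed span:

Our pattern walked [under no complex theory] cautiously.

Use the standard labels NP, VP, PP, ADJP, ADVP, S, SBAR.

The span is built around the preposition "under" — a prepositional phrase (PP).

PP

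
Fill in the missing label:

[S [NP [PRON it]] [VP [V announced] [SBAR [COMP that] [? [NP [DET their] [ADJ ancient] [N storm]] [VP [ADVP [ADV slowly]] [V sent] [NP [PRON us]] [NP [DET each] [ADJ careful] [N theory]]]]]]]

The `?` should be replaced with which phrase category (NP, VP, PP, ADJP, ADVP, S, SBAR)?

S

A constituent whose immediate children are NP, VP is a clause: S.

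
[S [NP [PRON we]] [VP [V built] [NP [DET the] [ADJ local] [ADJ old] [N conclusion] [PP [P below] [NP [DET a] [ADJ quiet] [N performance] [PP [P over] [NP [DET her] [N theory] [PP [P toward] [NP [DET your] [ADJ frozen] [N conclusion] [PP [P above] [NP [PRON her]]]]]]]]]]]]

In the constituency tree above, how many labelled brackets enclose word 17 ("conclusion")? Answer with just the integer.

Counting open brackets not yet closed at "conclusion": [S [VP [NP [PP [NP [PP [NP [PP [NP [N = 10.

10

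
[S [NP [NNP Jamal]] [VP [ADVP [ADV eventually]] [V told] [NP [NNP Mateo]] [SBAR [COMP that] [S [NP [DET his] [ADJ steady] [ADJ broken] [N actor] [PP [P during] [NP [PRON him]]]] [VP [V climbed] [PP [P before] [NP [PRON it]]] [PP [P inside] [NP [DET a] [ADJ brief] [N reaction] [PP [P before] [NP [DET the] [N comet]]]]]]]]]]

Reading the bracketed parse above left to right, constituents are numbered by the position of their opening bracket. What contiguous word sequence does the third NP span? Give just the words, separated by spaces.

his steady broken actor during him

In left-to-right order the NP constituents are "Jamal"; "Mateo"; "his steady broken actor during him"; "him"; "it"; "a brief reaction before the comet"; "the comet". Number 3 is "his steady broken actor during him".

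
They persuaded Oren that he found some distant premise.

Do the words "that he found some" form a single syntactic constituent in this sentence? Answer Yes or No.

No

The smallest constituent containing the whole sequence is the subordinate clause [SBAR that he found some distant premise], but the sequence is only part of it — it straddles the boundary between complementizer "that" and clause "he found some distant premise".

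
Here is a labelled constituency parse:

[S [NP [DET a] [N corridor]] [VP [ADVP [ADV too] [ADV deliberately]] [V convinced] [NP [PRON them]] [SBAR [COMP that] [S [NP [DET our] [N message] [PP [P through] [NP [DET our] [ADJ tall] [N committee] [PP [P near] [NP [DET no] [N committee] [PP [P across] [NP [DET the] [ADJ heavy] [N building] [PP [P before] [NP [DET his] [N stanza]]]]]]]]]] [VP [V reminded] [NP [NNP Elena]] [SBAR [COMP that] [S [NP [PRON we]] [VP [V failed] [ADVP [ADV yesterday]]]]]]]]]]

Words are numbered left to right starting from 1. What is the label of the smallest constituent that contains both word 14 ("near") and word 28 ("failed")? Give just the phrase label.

Both words fall inside [S our message through our tall committee near no committee across the heavy building before his stanza reminded Elena that we failed yesterday] (words 8–29), and no smaller constituent contains them both. Label: S.

S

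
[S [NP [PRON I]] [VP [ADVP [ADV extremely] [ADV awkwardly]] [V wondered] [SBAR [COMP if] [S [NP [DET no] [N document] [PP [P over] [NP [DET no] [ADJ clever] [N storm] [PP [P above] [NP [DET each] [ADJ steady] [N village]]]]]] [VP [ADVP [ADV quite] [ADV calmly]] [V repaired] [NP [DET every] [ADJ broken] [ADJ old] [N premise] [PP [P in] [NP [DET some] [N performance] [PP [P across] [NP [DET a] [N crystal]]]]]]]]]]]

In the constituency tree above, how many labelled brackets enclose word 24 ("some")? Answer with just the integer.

9

Counting open brackets not yet closed at "some": [S [VP [SBAR [S [VP [NP [PP [NP [DET = 9.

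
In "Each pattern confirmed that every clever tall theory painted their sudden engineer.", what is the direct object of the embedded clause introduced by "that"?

The verb of the embedded clause introduced by "that" is "painted"; its direct object is the NP "their sudden engineer".

their sudden engineer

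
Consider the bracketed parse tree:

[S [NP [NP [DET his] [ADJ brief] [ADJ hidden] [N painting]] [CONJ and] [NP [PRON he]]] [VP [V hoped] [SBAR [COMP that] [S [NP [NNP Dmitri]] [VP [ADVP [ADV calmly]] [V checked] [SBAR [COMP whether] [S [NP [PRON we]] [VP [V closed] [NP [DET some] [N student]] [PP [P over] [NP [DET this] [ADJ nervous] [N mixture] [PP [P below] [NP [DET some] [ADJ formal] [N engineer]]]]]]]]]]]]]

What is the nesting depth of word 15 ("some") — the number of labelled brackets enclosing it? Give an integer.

10

Path from the root down to the word: S → VP → SBAR → S → VP → SBAR → S → VP → NP → DET. That is 10 enclosing brackets.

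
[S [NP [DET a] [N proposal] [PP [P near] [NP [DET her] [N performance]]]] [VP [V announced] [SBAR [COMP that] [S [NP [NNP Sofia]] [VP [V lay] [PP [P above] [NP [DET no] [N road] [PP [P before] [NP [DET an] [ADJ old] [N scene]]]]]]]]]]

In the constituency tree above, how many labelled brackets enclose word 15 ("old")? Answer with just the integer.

Counting open brackets not yet closed at "old": [S [VP [SBAR [S [VP [PP [NP [PP [NP [ADJ = 10.

10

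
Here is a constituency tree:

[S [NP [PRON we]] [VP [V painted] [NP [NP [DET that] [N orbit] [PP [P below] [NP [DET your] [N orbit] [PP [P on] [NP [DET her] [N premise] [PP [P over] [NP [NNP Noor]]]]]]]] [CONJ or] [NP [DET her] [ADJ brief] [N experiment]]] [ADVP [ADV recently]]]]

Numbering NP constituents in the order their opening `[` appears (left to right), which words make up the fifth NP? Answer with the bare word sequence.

her premise over Noor

Opening `[NP` markers occur at word positions 1, 3, 3, 6, 9, 12, 14; the fifth of these opens the constituent [NP her premise over Noor].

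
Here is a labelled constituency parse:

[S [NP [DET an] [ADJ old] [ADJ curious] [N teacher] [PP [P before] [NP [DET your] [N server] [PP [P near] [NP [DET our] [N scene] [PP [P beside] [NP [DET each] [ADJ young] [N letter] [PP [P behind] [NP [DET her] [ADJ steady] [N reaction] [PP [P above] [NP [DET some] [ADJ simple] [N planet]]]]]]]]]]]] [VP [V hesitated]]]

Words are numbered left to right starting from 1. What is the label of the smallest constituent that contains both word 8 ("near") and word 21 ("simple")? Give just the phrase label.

PP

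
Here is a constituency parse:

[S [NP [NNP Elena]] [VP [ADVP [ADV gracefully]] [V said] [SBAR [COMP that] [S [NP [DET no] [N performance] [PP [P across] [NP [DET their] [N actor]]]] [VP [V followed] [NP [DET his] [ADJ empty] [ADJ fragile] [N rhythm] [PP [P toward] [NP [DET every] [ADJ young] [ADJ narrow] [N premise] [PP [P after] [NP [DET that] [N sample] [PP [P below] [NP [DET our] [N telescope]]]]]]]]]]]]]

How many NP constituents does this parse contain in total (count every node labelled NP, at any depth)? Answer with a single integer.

Listing each NP by its span: [NP Elena]; [NP no performance across their actor]; [NP their actor]; [NP his empty fragile rhythm toward every young narrow premise after that sample below our telescope]; [NP every young narrow premise after that sample below our telescope]; [NP that sample below our telescope] … — that makes 7.

7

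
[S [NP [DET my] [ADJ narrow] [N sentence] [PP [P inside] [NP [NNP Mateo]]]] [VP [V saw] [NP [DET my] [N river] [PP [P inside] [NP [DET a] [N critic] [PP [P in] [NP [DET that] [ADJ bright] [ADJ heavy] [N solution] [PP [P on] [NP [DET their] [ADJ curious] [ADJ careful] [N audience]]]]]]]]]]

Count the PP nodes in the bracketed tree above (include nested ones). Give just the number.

The PP constituents are: [PP inside Mateo]; [PP inside a critic in that bright heavy solution on their curious careful audience]; [PP in that bright heavy solution on their curious careful audience]; [PP on their curious careful audience]. Total: 4.

4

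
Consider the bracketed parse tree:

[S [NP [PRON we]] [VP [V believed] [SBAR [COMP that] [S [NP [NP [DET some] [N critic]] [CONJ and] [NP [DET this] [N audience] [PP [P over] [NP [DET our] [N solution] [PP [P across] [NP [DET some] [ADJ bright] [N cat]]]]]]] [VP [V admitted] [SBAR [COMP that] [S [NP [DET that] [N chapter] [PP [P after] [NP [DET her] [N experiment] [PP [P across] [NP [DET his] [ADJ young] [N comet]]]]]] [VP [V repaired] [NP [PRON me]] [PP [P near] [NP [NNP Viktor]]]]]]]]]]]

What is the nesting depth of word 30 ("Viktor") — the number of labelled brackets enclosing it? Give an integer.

11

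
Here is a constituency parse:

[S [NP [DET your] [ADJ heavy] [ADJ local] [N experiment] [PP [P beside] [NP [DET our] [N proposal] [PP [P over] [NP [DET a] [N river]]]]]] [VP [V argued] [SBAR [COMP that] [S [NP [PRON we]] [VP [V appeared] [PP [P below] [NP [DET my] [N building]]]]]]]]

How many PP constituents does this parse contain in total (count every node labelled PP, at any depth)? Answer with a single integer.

3

Listing each PP by its span: [PP beside our proposal over a river]; [PP over a river]; [PP below my building] — that makes 3.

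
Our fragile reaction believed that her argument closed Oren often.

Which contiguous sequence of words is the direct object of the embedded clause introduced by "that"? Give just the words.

Oren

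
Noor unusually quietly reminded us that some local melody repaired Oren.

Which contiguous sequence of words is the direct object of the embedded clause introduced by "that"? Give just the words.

Within the embedded clause introduced by "that", the direct object of "repaired" is "Oren".

Oren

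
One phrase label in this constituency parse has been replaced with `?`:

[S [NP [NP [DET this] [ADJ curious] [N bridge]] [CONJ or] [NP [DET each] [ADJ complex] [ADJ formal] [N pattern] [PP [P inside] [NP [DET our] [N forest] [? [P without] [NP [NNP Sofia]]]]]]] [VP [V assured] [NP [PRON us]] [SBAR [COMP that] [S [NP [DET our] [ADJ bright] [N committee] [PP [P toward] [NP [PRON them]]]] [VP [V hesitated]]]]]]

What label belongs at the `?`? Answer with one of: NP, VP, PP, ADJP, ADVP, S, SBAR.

The `?` node immediately contains: P 'without', NP. That is the internal structure of a prepositional phrase, so the label is PP.

PP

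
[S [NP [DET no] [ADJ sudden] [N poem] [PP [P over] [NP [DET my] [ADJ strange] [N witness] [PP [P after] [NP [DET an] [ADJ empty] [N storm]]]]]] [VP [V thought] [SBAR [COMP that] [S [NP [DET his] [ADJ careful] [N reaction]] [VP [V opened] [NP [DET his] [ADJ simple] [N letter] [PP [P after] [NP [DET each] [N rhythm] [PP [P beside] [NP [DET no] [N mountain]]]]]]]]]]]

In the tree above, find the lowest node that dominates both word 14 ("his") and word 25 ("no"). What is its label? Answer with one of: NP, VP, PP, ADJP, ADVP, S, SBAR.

Word 14 lies under S → VP → SBAR → S → NP → DET; word 25 lies under S → VP → SBAR → S → VP → NP → PP → NP → PP → NP → DET. The lowest shared node is the S.

S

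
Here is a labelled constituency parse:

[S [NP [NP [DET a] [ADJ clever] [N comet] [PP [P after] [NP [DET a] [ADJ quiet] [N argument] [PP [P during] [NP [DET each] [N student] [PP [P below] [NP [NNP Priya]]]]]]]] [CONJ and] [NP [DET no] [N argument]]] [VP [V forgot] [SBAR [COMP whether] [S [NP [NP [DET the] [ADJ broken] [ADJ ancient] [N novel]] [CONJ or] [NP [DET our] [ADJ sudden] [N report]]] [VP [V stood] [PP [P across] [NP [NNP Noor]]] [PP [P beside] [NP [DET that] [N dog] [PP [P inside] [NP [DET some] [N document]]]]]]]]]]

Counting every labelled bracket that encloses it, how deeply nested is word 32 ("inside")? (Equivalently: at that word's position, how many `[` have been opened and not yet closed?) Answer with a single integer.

Path from the root down to the word: S → VP → SBAR → S → VP → PP → NP → PP → P. That is 9 enclosing brackets.

9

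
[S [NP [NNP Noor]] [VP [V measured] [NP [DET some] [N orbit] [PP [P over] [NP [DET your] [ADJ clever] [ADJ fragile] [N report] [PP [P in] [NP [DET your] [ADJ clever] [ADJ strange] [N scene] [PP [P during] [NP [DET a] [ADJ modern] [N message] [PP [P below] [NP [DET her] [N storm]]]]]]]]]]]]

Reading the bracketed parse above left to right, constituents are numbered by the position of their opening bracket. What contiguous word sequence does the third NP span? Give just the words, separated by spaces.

your clever fragile report in your clever strange scene during a modern message below her storm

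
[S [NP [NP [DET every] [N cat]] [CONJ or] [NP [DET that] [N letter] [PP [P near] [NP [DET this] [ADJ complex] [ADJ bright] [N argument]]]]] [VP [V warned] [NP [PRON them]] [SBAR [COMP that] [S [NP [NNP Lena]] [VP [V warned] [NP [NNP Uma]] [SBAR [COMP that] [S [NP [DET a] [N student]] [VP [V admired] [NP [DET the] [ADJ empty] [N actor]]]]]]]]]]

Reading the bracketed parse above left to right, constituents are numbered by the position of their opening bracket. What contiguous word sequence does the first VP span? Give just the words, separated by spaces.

The VP opening brackets appear, in order, over: "warned them that Lena warned Uma that a student admired the empty actor"; "warned Uma that a student admired the empty actor"; "admired the empty actor". The first one spans "warned them that Lena warned Uma that a student admired the empty actor".

warned them that Lena warned Uma that a student admired the empty actor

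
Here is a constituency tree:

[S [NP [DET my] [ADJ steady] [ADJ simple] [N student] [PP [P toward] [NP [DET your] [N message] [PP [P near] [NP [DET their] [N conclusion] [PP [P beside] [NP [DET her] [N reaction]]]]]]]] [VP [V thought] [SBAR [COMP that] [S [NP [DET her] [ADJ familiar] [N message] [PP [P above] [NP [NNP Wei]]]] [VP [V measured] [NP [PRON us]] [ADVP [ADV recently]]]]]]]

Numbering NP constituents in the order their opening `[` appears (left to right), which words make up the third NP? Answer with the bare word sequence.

their conclusion beside her reaction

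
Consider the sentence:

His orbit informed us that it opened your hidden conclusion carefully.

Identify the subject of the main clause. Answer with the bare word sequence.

"his orbit" is the NP that combines with the VP headed by "informed" to form the main clause — the subject.

his orbit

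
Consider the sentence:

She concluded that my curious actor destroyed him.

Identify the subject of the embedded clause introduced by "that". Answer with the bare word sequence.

my curious actor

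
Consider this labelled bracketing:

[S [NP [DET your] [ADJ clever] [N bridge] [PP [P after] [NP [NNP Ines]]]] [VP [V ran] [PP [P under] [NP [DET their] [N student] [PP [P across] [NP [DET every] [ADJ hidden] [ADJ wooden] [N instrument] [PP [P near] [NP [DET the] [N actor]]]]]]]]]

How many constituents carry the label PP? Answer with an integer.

Listing each PP by its span: [PP after Ines]; [PP under their student across every hidden wooden instrument near the actor]; [PP across every hidden wooden instrument near the actor]; [PP near the actor] — that makes 4.

4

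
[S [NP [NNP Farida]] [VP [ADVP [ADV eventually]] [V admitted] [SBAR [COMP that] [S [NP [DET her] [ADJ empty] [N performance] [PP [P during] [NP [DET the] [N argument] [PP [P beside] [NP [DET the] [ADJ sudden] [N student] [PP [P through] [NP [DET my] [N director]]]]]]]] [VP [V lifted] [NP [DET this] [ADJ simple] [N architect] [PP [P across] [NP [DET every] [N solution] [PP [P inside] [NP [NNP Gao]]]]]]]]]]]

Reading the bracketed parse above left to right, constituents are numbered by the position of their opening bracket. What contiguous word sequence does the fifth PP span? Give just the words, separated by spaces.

inside Gao

Opening `[PP` markers occur at word positions 8, 11, 15, 22, 25; the fifth of these opens the constituent [PP inside Gao].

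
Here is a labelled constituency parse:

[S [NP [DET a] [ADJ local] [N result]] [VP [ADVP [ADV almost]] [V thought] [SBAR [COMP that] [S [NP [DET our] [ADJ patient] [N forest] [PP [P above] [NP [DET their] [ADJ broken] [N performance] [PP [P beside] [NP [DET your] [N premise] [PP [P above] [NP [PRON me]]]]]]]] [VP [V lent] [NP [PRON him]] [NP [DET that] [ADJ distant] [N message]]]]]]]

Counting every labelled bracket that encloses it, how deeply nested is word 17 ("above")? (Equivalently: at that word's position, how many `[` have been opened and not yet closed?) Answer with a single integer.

11

Path from the root down to the word: S → VP → SBAR → S → NP → PP → NP → PP → NP → PP → P. That is 11 enclosing brackets.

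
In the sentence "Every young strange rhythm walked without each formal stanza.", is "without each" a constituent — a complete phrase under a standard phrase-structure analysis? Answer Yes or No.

No

"without" belongs to the preposition "without" while "each" belongs to the noun phrase "each formal stanza"; a span that runs across that boundary is not a single phrase.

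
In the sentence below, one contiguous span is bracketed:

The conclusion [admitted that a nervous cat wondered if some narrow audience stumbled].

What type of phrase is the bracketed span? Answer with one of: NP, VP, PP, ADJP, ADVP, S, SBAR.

The span is built around the verb "admitted" — a verb phrase (VP).

VP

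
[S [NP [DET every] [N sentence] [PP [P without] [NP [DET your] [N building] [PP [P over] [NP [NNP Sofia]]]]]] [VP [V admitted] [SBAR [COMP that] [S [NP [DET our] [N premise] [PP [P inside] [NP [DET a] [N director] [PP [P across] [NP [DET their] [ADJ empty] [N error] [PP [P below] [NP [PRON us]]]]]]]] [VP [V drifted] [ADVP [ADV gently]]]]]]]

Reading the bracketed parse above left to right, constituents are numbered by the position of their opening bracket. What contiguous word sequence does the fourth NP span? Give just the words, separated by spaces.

our premise inside a director across their empty error below us

In left-to-right order the NP constituents are "every sentence without your building over Sofia"; "your building over Sofia"; "Sofia"; "our premise inside a director across their empty error below us"; "a director across their empty error below us"; "their empty error below us"; "us". Number 4 is "our premise inside a director across their empty error below us".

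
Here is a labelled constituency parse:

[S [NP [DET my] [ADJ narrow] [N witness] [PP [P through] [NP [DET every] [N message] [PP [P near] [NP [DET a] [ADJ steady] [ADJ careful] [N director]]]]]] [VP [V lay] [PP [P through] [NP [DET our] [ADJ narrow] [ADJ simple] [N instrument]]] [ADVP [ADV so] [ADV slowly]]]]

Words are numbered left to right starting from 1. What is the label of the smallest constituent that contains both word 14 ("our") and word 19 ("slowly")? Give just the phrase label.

VP

The smallest bracket enclosing both words is [VP lay through our narrow simple instrument so slowly], so the label is VP.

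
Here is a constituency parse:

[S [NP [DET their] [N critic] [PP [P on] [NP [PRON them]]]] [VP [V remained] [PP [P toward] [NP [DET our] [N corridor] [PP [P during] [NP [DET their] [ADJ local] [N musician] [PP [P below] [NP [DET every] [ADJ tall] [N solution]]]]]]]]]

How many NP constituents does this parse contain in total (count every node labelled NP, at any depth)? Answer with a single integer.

5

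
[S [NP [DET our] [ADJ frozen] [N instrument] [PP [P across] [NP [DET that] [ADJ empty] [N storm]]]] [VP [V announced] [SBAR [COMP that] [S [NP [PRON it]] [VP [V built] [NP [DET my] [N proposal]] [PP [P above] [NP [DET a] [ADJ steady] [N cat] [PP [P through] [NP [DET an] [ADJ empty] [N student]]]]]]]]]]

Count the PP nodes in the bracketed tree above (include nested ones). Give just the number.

3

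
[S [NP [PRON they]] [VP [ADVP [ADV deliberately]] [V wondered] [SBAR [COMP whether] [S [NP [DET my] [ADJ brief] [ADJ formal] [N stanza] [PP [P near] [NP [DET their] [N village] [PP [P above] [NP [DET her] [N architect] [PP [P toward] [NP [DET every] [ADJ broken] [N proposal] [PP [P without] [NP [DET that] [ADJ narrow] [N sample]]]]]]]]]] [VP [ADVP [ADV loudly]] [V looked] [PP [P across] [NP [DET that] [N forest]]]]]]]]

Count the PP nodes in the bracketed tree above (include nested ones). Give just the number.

5

Listing each PP by its span: [PP near their village above her architect toward every broken proposal without that narrow sample]; [PP above her architect toward every broken proposal without that narrow sample]; [PP toward every broken proposal without that narrow sample]; [PP without that narrow sample]; [PP across that forest] — that makes 5.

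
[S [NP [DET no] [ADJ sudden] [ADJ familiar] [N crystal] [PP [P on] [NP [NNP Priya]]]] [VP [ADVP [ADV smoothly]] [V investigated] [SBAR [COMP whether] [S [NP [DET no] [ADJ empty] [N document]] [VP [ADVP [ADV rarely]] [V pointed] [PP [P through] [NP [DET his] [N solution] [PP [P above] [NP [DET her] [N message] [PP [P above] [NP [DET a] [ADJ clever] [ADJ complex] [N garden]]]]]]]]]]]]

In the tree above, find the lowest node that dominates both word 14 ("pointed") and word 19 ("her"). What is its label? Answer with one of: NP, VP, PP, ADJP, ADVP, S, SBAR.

VP

Word 14 lies under S → VP → SBAR → S → VP → V; word 19 lies under S → VP → SBAR → S → VP → PP → NP → PP → NP → DET. The lowest shared node is the VP.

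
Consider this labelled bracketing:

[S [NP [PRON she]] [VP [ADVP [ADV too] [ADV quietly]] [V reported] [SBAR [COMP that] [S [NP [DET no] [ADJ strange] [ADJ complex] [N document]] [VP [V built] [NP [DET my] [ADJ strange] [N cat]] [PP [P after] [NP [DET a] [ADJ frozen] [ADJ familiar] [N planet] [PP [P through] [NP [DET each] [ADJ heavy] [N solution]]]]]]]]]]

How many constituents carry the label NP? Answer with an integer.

5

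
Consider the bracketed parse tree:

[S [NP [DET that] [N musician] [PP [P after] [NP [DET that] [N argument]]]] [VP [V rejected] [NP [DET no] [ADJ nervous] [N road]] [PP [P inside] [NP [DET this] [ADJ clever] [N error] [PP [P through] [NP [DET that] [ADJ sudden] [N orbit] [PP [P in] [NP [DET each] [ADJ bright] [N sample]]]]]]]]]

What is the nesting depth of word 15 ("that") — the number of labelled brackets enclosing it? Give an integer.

The word sits inside DET, which is inside NP, inside PP, inside NP, inside PP, inside VP, inside S — 7 brackets in all.

7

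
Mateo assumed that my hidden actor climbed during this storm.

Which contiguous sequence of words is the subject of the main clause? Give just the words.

The subject of the main clause is the NP immediately before the verb "assumed": "Mateo".

Mateo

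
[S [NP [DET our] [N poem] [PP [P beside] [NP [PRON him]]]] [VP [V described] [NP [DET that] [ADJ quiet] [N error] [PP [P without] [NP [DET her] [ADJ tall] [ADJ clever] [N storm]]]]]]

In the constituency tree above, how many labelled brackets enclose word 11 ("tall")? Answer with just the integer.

The word sits inside ADJ, which is inside NP, inside PP, inside NP, inside VP, inside S — 6 brackets in all.

6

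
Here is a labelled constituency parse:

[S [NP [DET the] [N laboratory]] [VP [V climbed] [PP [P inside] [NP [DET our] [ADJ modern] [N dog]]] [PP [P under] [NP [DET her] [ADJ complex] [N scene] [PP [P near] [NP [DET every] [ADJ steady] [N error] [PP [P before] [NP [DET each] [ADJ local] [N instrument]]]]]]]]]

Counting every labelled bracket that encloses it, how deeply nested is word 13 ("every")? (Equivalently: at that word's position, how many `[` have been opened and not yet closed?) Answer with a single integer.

7

The word sits inside DET, which is inside NP, inside PP, inside NP, inside PP, inside VP, inside S — 7 brackets in all.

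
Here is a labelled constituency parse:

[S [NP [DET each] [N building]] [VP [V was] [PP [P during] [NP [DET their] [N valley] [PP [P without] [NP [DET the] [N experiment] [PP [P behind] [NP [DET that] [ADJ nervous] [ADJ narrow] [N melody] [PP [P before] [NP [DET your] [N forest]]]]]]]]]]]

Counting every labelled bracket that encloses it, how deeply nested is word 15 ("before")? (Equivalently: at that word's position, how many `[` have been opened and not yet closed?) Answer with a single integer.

10

The word sits inside P, which is inside PP, inside NP, inside PP, inside NP, inside PP, inside NP, inside PP, inside VP, inside S — 10 brackets in all.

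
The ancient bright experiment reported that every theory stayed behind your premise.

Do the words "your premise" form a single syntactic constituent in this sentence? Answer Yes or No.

Yes

The sequence corresponds to a single NP node — the noun phrase "your premise".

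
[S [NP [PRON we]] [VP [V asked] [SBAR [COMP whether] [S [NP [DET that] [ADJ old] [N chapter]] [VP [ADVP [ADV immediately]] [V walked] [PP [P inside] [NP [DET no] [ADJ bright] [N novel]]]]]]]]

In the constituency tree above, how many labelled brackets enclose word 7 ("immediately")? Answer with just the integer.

7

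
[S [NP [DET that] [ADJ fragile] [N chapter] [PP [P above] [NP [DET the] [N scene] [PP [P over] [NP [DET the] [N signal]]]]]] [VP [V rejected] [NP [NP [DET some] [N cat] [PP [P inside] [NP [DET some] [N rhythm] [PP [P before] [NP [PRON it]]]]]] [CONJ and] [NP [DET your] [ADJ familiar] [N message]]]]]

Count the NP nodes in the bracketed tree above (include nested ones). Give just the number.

8

The NP constituents are: [NP that fragile chapter above the scene over the signal]; [NP the scene over the signal]; [NP the signal]; [NP some cat inside some rhythm before it and your familiar message]; [NP some cat inside some rhythm before it]; [NP some rhythm before it] …. Total: 8.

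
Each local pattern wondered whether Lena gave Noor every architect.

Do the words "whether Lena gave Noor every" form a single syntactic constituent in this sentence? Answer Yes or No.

No

The smallest constituent containing the whole sequence is the subordinate clause [SBAR whether Lena gave Noor every architect], but the sequence is only part of it — it straddles the boundary between complementizer "whether" and clause "Lena gave Noor every architect".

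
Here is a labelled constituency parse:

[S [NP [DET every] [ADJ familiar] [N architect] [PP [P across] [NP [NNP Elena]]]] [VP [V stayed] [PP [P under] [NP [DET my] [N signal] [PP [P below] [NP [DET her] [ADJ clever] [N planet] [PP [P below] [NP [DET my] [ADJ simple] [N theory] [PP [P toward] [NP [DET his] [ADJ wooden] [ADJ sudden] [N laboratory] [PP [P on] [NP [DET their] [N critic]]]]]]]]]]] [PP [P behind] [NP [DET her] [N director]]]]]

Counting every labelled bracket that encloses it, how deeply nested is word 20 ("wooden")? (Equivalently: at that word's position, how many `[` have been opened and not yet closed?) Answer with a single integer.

Counting open brackets not yet closed at "wooden": [S [VP [PP [NP [PP [NP [PP [NP [PP [NP [ADJ = 11.

11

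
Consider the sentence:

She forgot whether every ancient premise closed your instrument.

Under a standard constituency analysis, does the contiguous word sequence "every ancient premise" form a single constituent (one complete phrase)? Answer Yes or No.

"every ancient premise" is exactly the noun phrase [NP every ancient premise], a complete constituent.

Yes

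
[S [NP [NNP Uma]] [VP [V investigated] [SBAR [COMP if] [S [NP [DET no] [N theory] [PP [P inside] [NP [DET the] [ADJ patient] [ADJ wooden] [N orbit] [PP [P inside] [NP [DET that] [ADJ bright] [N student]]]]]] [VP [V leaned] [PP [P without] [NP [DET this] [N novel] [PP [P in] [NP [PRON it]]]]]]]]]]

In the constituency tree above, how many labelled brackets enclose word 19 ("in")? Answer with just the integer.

9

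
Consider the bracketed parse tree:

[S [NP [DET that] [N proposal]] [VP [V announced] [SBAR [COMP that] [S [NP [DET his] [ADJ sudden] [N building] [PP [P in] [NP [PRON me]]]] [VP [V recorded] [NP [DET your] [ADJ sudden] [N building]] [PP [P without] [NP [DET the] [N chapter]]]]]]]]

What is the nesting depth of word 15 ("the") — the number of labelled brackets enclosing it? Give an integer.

The word sits inside DET, which is inside NP, inside PP, inside VP, inside S, inside SBAR, inside VP, inside S — 8 brackets in all.

8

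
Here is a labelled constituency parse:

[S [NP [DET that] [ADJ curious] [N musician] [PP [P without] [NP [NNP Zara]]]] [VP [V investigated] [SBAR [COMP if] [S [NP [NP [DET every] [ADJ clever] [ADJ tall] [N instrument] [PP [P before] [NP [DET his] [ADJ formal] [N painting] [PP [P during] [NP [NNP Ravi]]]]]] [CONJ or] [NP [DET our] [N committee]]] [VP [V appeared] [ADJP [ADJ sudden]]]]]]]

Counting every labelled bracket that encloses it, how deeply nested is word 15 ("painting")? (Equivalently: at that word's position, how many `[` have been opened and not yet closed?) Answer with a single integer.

9

The word sits inside N, which is inside NP, inside PP, inside NP, inside NP, inside S, inside SBAR, inside VP, inside S — 9 brackets in all.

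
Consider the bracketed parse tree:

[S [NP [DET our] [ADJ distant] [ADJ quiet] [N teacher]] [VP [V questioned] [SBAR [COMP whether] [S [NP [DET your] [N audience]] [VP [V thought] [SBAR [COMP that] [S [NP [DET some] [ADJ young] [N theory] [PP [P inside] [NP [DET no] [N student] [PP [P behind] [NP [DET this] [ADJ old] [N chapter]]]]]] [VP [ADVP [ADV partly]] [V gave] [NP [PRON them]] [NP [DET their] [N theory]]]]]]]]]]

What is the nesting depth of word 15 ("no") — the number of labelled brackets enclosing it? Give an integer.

11

Path from the root down to the word: S → VP → SBAR → S → VP → SBAR → S → NP → PP → NP → DET. That is 11 enclosing brackets.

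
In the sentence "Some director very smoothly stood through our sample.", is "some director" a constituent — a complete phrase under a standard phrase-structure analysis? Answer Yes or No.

Yes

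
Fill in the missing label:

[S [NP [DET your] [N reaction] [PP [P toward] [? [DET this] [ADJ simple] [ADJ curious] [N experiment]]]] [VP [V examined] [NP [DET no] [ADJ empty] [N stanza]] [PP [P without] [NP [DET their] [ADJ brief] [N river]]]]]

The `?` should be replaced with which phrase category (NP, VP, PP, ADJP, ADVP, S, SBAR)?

NP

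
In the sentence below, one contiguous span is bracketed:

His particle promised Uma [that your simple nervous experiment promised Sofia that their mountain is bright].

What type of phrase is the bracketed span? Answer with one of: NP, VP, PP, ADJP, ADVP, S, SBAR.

"that" is the head of the bracketed span, so the span is a subordinate clause: SBAR.

SBAR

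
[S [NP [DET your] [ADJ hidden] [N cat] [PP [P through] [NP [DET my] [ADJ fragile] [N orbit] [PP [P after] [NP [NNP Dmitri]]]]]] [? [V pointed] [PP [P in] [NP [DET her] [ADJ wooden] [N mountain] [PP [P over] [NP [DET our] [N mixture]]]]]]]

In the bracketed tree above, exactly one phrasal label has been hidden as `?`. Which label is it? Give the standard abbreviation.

VP

Looking at what the `?` directly dominates — V 'pointed', PP — this is a verb phrase (VP).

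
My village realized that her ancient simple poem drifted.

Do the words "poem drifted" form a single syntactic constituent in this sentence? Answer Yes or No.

The sequence begins inside the noun phrase "her ancient simple poem" and ends inside the verb phrase "drifted"; it crosses a phrase boundary, so no single node in the tree spans exactly those words.

No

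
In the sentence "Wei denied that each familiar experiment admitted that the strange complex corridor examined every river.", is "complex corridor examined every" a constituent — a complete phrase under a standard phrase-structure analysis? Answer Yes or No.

No

"complex" belongs to the noun phrase "the strange complex corridor" while "every" belongs to the verb phrase "examined every river"; a span that runs across that boundary is not a single phrase.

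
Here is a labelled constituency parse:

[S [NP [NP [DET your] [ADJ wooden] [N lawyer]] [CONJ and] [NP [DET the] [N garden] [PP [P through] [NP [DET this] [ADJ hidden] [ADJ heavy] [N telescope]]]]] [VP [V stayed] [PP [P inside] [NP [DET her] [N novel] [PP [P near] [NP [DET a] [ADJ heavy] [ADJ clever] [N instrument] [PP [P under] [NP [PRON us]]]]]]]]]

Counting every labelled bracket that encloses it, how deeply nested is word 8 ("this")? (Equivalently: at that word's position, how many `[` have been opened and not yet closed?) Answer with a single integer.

6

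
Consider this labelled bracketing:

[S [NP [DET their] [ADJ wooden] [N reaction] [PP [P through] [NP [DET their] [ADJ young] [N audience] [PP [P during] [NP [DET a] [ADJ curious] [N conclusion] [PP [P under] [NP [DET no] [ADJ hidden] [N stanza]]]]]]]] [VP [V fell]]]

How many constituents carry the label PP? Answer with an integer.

3

The PP constituents are: [PP through their young audience during a curious conclusion under no hidden stanza]; [PP during a curious conclusion under no hidden stanza]; [PP under no hidden stanza]. Total: 3.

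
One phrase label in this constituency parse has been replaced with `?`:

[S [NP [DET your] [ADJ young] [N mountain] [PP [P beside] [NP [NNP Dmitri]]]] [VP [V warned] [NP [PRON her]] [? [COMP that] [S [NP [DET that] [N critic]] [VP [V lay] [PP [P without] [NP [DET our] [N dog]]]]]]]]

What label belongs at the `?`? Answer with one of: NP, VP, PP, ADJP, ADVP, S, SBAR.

Looking at what the `?` directly dominates — COMP 'that', S — this is a subordinate clause (SBAR).

SBAR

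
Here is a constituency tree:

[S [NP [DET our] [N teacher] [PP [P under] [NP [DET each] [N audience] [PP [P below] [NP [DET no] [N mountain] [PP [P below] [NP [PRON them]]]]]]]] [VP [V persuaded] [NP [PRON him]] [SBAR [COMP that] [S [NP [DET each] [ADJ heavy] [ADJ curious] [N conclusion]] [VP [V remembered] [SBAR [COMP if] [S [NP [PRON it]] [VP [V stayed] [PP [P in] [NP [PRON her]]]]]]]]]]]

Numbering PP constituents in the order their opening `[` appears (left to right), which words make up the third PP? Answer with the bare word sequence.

below them

In left-to-right order the PP constituents are "under each audience below no mountain below them"; "below no mountain below them"; "below them"; "in her". Number 3 is "below them".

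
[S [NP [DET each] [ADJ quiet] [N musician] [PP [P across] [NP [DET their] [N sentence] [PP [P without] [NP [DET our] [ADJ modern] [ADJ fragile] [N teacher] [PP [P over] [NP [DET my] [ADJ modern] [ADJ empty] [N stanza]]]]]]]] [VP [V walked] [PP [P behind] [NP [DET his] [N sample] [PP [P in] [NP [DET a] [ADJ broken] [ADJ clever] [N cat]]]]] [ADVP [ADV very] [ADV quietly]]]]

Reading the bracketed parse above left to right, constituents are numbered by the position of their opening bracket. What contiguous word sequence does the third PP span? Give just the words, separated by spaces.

over my modern empty stanza

Opening `[PP` markers occur at word positions 4, 7, 12, 18, 21; the third of these opens the constituent [PP over my modern empty stanza].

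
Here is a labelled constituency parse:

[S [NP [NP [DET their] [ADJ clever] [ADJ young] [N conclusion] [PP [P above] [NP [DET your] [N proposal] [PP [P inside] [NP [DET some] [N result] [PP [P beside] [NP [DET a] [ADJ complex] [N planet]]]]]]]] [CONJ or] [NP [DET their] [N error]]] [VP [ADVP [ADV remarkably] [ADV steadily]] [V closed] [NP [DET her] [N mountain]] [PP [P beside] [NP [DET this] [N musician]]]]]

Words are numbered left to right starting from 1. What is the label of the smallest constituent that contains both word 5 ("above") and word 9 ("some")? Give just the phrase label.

PP

Word 5 lies under S → NP → NP → PP → P; word 9 lies under S → NP → NP → PP → NP → PP → NP → DET. The lowest shared node is the PP.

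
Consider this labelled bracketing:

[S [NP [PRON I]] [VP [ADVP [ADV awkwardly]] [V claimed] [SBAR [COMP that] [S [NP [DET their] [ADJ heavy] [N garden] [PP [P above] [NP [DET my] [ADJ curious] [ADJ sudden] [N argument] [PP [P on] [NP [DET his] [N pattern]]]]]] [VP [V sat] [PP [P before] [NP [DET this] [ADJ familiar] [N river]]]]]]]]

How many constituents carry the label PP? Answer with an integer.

The PP constituents are: [PP above my curious sudden argument on his pattern]; [PP on his pattern]; [PP before this familiar river]. Total: 3.

3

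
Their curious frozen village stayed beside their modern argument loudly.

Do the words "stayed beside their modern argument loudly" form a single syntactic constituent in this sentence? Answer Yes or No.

Yes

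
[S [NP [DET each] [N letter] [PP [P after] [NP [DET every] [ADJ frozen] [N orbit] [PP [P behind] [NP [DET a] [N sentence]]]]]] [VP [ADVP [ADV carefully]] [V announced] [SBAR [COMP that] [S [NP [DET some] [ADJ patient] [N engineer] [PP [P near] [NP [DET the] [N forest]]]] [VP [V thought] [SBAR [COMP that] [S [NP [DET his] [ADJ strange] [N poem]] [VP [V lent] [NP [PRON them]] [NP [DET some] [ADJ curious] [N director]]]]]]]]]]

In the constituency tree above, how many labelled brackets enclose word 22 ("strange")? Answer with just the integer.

9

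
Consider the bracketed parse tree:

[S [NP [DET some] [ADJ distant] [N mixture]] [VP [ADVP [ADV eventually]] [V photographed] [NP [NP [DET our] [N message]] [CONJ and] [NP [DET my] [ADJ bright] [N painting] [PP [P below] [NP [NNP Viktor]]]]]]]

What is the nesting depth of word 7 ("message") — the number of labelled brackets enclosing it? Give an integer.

5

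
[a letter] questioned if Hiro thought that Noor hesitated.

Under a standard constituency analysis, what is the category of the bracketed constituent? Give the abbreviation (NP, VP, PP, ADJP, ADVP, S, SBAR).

The bracketed span "a letter" is headed by "letter", making it a noun phrase (NP).

NP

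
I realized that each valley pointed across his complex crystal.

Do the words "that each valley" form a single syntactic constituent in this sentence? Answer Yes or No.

The sequence begins inside the complementizer "that" and ends inside the clause "each valley pointed across his complex crystal"; it crosses a phrase boundary, so no single node in the tree spans exactly those words.

No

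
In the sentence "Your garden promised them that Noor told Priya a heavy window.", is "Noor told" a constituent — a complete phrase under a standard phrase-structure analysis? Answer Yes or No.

No

The sequence begins inside the noun phrase "Noor" and ends inside the verb phrase "told Priya a heavy window"; it crosses a phrase boundary, so no single node in the tree spans exactly those words.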